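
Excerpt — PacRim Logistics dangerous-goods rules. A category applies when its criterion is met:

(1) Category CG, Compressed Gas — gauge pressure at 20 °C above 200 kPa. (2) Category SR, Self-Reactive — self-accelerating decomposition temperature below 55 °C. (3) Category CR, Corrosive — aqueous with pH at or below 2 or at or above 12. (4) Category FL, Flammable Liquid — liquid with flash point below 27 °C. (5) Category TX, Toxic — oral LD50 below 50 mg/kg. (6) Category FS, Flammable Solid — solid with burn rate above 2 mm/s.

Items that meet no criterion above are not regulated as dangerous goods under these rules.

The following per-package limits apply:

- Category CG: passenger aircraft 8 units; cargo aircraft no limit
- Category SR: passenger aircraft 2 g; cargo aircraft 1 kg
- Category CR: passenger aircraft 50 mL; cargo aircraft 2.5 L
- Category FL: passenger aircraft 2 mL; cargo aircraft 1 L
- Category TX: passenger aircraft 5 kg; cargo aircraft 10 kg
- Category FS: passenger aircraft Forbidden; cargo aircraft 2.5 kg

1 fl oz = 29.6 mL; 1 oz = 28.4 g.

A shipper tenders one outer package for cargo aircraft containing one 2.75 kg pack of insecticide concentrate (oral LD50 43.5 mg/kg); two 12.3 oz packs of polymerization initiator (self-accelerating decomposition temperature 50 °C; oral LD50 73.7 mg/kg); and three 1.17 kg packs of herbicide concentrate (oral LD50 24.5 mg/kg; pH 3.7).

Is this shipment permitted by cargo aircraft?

Insecticide concentrate: oral LD50 43.5 mg/kg < 50 mg/kg → Category TX (Toxic).
Polymerization initiator: self-accelerating decomposition temperature 50 °C < 55 °C → Category SR (Self-Reactive).
The herbicide concentrate has oral LD50 24.5 mg/kg, which is < 50 mg/kg, so it is Category TX (Toxic).
Category SR quantity: two 12.3 oz packs = 698.64 g.
698.64 g is within the cargo aircraft limit of 1 kg for Category SR.
Total Category TX: 2.75 kg + (three 1.17 kg packs = 3.51 kg) = 6.26 kg.
6.26 kg is within the cargo aircraft limit of 10 kg for Category TX.
Every hazard category is within its cargo aircraft limit and no segregation rule is violated.

Yes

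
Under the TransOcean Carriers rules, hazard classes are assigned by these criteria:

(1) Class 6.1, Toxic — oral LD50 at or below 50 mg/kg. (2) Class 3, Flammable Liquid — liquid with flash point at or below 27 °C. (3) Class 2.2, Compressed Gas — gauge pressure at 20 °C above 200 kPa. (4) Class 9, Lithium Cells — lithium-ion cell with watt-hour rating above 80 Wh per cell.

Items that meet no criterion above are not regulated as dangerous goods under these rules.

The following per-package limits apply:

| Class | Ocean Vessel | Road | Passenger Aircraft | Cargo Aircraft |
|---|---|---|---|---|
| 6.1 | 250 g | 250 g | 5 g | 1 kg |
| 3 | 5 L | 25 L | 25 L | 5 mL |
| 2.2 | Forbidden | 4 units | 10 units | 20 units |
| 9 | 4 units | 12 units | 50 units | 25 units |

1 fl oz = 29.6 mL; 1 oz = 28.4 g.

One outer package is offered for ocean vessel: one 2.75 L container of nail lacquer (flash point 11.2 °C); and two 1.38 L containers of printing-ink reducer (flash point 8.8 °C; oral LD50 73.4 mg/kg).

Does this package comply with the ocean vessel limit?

No

Flash point 11.2 °C meets the Class 3 criterion (Flammable Liquid), so the nail lacquer is Class 3.
Flash point 8.8 °C meets the Class 3 criterion (Flammable Liquid), so the printing-ink reducer is Class 3.
Total Class 3: 2.75 L + (two 1.38 L containers = 2.76 L) = 5.51 L.
That exceeds the Class 3 ocean vessel limit of 5 L.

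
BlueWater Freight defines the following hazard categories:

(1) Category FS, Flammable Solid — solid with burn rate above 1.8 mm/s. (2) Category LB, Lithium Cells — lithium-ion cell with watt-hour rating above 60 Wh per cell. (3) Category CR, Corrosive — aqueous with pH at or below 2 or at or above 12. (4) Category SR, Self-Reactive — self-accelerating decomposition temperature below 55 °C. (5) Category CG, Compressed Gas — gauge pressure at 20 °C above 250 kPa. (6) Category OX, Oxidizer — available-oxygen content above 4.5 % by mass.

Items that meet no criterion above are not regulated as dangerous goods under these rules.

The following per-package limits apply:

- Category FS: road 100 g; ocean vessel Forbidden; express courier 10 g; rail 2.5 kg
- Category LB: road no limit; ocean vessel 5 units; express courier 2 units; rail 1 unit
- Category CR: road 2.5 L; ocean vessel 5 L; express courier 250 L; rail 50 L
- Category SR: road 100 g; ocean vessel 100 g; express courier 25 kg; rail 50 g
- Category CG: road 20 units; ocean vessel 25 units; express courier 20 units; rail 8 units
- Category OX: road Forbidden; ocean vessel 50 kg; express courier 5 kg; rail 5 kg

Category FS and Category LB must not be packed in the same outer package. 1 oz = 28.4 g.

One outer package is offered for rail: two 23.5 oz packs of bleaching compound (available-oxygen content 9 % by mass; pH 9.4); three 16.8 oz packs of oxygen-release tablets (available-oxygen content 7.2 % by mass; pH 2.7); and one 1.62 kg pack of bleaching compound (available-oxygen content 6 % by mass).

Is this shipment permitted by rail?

Yes

Bleaching compound: available-oxygen content 9 % by mass > 4.5 % by mass → Category OX (Oxidizer).
Available-oxygen content 7.2 % by mass meets the Category OX criterion (Oxidizer), so the oxygen-release tablets are Category OX.
Available-oxygen content 6 % by mass meets the Category OX criterion (Oxidizer), so the bleaching compound is Category OX.
Category OX net quantity: (two 23.5 oz packs = 1334.8 g) + (three 16.8 oz packs = 1431.36 g) + 1.62 kg = 4386.16 g.
That is within the Category OX rail limit of 5 kg.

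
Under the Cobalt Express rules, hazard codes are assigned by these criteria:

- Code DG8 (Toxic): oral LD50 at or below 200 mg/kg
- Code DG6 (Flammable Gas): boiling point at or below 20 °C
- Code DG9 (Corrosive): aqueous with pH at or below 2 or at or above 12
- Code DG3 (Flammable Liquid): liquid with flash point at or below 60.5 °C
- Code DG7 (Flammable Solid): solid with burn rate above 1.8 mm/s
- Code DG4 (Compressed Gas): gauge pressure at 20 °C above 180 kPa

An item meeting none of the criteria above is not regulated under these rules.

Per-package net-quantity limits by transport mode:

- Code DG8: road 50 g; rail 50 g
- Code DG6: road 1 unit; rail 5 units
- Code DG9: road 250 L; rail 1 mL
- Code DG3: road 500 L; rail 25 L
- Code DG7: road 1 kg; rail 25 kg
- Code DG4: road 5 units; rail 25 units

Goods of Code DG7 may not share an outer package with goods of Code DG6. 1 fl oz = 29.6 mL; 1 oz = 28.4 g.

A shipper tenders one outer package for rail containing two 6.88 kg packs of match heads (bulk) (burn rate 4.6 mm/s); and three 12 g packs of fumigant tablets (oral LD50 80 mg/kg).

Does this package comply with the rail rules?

Yes

With burn rate 4.6 mm/s (> 1.8 mm/s), the match heads (bulk) fall in Code DG7.
The fumigant tablets have oral LD50 80 mg/kg, which is ≤ 200 mg/kg, so they are Code DG8 (Toxic).
Code DG8 quantity: three 12 g packs = 36 g.
That is within the Code DG8 rail limit of 50 g.
Code DG7 quantity: two 6.88 kg packs = 13.76 kg.
That is within the Code DG7 rail limit of 25 kg.
The segregation rule (Code DG7 with Code DG6) does not apply to Code DG8 with Code DG7.
Every hazard code is within its rail limit and no segregation rule is violated.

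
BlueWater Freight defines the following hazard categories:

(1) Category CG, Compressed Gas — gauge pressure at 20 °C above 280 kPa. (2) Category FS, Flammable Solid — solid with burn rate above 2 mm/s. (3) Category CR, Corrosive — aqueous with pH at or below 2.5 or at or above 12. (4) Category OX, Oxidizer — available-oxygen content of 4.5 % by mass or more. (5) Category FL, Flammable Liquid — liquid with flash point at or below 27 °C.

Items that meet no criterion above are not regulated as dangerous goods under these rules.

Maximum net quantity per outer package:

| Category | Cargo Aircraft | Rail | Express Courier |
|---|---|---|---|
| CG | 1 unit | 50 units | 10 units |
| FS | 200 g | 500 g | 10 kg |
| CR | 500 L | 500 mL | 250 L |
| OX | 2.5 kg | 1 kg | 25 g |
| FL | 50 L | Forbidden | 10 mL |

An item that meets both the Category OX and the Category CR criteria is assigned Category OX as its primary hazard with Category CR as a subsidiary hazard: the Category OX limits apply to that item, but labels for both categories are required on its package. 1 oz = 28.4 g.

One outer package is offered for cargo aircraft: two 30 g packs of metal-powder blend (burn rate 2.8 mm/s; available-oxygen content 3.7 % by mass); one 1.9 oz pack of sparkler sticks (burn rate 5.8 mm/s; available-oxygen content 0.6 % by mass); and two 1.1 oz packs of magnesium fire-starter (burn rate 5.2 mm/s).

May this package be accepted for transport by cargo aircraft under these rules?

The metal-powder blend has burn rate 2.8 mm/s, which is > 2 mm/s, so it is Category FS (Flammable Solid).
Burn rate 5.8 mm/s meets the Category FS criterion (Flammable Solid), so the sparkler sticks are Category FS.
Magnesium fire-starter: burn rate 5.2 mm/s > 2 mm/s → Category FS (Flammable Solid).
Total Category FS: (two 30 g packs = 60 g) + (one 1.9 oz pack = 53.96 g) + (two 1.1 oz packs = 62.48 g) = 176.44 g.
176.44 g ≤ 200 g (cargo aircraft limit, Category FS) — within limit.

Yes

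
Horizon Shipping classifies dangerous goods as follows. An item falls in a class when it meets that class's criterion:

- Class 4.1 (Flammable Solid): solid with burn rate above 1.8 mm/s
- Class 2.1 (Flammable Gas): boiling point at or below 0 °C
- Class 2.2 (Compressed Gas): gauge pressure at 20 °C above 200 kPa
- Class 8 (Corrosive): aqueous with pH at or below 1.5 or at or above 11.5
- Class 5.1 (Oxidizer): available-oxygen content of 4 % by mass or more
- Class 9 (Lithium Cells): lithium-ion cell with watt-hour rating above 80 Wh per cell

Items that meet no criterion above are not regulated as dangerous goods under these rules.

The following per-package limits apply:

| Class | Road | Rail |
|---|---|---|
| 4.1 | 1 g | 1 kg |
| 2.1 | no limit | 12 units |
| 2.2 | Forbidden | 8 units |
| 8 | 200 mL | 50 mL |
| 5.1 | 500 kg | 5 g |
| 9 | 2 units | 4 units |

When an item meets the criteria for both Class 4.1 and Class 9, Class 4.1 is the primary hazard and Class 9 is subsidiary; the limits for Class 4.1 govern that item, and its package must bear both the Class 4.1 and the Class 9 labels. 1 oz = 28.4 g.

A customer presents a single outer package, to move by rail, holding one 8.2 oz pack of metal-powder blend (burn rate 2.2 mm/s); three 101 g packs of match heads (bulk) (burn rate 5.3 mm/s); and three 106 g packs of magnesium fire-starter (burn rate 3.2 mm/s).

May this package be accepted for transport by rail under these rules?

Yes

The metal-powder blend has burn rate 2.2 mm/s, which is > 1.8 mm/s, so it is Class 4.1 (Flammable Solid).
Burn rate 5.3 mm/s meets the Class 4.1 criterion (Flammable Solid), so the match heads (bulk) are Class 4.1.
Burn rate 3.2 mm/s meets the Class 4.1 criterion (Flammable Solid), so the magnesium fire-starter is Class 4.1.
Total Class 4.1: (one 8.2 oz pack = 232.88 g) + (three 101 g packs = 303 g) + (three 106 g packs = 318 g) = 853.88 g.
853.88 g is within the rail limit of 1 kg for Class 4.1.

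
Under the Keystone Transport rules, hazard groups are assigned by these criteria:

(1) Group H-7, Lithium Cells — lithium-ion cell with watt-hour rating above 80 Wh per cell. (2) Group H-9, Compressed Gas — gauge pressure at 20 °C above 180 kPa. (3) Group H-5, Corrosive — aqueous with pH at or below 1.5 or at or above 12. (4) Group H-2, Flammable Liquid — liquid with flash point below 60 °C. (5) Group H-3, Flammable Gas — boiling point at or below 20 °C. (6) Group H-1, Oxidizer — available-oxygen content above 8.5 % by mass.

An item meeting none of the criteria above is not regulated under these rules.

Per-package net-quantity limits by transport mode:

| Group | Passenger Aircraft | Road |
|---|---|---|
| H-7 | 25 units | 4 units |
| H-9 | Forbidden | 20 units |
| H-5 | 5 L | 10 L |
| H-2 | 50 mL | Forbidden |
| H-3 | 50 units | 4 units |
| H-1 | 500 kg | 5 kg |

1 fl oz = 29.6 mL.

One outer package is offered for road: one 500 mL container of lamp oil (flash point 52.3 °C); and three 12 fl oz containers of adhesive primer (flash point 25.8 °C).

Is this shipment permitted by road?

Lamp oil: flash point 52.3 °C < 60 °C → Group H-2 (Flammable Liquid).
Flash point 25.8 °C meets the Group H-2 criterion (Flammable Liquid), so the adhesive primer is Group H-2.
Group H-2 net quantity: 500 mL + (three 12 fl oz containers = 1065.6 mL) = 1565.6 mL.
By road, Group H-2 is Forbidden regardless of quantity.

No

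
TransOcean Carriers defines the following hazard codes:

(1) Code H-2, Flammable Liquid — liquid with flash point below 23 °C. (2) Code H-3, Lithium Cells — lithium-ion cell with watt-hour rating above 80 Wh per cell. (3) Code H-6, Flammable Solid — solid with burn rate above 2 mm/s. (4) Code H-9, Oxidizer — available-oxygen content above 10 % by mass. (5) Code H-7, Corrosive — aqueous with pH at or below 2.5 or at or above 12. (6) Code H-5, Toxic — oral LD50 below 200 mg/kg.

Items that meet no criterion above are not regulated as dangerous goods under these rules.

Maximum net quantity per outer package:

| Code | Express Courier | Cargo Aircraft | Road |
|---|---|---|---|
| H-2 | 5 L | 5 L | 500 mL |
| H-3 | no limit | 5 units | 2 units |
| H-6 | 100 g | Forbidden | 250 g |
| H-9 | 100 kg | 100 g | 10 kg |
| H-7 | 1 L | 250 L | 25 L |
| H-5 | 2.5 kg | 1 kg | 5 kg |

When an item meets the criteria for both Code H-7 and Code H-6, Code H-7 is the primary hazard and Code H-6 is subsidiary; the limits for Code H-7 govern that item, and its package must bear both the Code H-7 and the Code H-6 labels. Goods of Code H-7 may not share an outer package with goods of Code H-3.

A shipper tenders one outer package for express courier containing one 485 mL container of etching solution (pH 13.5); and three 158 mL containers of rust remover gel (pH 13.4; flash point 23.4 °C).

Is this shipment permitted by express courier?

With pH 13.5 (≥ 12), the etching solution falls in Code H-7.
With pH 13.4 (≥ 12), the rust remover gel falls in Code H-7.
Code H-7 net quantity: 485 mL + (three 158 mL containers = 474 mL) = 959 mL.
959 mL ≤ 1 L (express courier limit, Code H-7) — within limit.

Yes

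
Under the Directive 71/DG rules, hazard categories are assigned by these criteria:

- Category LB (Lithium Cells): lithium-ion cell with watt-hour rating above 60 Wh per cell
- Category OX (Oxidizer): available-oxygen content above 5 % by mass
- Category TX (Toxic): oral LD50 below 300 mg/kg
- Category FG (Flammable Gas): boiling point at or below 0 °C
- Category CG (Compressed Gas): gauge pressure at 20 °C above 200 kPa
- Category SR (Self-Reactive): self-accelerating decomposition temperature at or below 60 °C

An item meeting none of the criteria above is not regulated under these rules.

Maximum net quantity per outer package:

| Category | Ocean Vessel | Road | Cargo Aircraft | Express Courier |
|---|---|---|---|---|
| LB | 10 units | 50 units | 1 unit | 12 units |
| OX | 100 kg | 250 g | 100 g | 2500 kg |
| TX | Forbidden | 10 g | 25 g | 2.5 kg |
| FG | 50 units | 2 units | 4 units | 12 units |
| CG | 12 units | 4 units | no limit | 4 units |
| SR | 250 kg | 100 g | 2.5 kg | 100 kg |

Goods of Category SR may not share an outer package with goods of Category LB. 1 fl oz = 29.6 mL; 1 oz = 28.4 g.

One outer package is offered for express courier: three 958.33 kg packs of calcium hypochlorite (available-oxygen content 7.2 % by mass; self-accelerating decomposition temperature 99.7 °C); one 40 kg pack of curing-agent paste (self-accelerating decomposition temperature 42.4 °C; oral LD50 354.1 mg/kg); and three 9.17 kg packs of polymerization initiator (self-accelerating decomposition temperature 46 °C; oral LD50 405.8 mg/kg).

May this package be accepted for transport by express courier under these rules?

No

Calcium hypochlorite: available-oxygen content 7.2 % by mass > 5 % by mass → Category OX (Oxidizer).
With self-accelerating decomposition temperature 42.4 °C (≤ 60 °C), the curing-agent paste falls in Category SR.
Self-accelerating decomposition temperature 46 °C meets the Category SR criterion (Self-Reactive), so the polymerization initiator is Category SR.
Category OX quantity: three 958.33 kg packs = 2874.99 kg.
2874.99 kg > 2500 kg (express courier limit, Category OX) — over the limit.
Category SR net quantity: 40 kg + (three 9.17 kg packs = 27.51 kg) = 67.51 kg.
67.51 kg ≤ 100 kg (express courier limit, Category SR) — within limit.
The segregation rule (Category SR with Category LB) does not apply to Category OX with Category SR.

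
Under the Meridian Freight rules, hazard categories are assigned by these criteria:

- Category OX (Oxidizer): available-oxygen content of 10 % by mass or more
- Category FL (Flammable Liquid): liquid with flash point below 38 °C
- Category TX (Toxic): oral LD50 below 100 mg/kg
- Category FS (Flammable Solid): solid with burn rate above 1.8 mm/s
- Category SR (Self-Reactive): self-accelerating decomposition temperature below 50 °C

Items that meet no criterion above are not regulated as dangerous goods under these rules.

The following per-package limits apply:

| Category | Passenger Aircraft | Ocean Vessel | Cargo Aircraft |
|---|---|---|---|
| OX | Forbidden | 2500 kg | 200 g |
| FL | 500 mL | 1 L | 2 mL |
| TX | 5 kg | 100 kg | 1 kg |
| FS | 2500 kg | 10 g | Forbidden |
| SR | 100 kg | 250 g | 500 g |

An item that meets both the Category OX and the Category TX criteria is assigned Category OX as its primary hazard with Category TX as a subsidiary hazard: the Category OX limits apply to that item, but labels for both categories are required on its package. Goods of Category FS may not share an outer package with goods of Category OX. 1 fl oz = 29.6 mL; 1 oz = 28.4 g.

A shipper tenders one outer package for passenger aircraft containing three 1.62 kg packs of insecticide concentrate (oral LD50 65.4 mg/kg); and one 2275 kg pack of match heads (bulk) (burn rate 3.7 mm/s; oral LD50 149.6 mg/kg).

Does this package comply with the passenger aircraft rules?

Yes

Insecticide concentrate: oral LD50 65.4 mg/kg < 100 mg/kg → Category TX (Toxic).
With burn rate 3.7 mm/s (> 1.8 mm/s), the match heads (bulk) fall in Category FS.
Category FS quantity: 2275 kg.
That is within the Category FS passenger aircraft limit of 2500 kg.
Category TX quantity: three 1.62 kg packs = 4.86 kg.
4.86 kg is within the passenger aircraft limit of 5 kg for Category TX.
The segregation rule (Category FS with Category OX) does not apply to Category FS with Category TX.
Every hazard category is within its passenger aircraft limit and no segregation rule is violated.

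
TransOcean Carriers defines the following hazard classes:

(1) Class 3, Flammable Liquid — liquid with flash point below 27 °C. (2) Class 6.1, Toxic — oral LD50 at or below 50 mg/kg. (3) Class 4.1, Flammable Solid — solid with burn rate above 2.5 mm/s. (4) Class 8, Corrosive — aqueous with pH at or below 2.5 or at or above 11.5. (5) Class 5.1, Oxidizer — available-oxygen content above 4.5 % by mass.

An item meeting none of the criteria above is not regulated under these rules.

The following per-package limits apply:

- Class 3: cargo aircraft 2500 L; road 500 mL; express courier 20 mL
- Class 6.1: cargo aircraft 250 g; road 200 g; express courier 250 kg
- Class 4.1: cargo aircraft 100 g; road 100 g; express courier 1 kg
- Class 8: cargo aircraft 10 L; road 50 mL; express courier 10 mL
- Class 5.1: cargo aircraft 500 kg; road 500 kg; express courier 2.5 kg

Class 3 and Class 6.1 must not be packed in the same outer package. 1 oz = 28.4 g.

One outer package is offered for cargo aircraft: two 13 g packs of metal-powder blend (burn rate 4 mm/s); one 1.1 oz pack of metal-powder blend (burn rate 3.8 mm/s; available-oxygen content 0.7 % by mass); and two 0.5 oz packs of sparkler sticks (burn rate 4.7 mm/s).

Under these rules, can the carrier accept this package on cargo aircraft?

Yes

With burn rate 4 mm/s (> 2.5 mm/s), the metal-powder blend falls in Class 4.1.
Burn rate 3.8 mm/s meets the Class 4.1 criterion (Flammable Solid), so the metal-powder blend is Class 4.1.
Burn rate 4.7 mm/s meets the Class 4.1 criterion (Flammable Solid), so the sparkler sticks are Class 4.1.
Class 4.1 net quantity: (two 13 g packs = 26 g) + (one 1.1 oz pack = 31.24 g) + (two 0.5 oz packs = 28.4 g) = 85.64 g.
That is within the Class 4.1 cargo aircraft limit of 100 g.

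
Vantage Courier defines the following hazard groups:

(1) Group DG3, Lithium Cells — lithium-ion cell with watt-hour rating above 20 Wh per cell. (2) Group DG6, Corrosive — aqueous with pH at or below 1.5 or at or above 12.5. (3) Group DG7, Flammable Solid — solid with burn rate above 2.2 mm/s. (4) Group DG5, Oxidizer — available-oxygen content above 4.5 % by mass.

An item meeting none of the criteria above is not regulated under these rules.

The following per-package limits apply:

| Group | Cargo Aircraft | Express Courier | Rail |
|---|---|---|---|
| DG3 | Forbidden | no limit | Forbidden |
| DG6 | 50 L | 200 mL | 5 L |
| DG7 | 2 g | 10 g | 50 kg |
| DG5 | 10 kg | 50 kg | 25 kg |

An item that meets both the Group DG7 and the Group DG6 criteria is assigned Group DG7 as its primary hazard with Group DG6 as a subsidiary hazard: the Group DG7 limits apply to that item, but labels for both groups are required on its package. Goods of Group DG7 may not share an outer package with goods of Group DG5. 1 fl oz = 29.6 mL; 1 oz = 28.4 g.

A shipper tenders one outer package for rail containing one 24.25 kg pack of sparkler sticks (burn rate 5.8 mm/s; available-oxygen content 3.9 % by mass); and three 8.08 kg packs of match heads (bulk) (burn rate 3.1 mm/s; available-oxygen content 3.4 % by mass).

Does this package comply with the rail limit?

The sparkler sticks have burn rate 5.8 mm/s, which is > 2.2 mm/s, so they are Group DG7 (Flammable Solid).
Burn rate 3.1 mm/s meets the Group DG7 criterion (Flammable Solid), so the match heads (bulk) are Group DG7.
Group DG7 net quantity: 24.25 kg + (three 8.08 kg packs = 24.24 kg) = 48.49 kg.
48.49 kg ≤ 50 kg (rail limit, Group DG7) — within limit.

Yes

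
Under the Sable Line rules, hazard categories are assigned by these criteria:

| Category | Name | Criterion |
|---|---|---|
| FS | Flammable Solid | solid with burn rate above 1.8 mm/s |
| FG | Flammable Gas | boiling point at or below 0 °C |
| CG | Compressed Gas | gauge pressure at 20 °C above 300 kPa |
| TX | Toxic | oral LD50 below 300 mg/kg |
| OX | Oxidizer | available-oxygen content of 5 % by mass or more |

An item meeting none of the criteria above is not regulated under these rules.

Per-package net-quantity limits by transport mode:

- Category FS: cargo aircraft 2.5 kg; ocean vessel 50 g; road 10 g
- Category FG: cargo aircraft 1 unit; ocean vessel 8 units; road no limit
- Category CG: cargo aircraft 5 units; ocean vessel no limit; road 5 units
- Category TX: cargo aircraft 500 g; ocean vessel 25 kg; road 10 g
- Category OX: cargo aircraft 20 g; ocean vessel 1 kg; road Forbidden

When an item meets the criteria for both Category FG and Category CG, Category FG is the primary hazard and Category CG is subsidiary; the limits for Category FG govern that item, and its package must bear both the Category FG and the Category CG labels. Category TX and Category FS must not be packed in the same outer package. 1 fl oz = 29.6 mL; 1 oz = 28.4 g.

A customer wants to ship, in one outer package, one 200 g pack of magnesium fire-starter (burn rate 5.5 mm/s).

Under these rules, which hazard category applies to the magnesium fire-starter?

Magnesium fire-starter: burn rate 5.5 mm/s > 1.8 mm/s → Category FS (Flammable Solid).

Category FS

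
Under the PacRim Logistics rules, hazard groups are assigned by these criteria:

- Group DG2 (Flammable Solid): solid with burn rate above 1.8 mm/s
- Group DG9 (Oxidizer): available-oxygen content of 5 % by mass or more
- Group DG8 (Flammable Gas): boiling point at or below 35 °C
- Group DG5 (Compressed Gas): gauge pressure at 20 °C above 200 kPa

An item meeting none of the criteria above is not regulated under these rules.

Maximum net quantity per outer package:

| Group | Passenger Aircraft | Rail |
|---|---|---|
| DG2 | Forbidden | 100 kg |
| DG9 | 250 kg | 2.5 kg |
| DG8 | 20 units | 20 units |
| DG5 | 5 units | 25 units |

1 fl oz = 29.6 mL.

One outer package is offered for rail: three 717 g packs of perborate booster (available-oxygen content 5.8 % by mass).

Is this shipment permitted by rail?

With available-oxygen content 5.8 % by mass (≥ 5 % by mass), the perborate booster falls in Group DG9.
Group DG9 quantity: three 717 g packs = 2.151 kg.
2.151 kg ≤ 2.5 kg (rail limit, Group DG9) — within limit.

Yes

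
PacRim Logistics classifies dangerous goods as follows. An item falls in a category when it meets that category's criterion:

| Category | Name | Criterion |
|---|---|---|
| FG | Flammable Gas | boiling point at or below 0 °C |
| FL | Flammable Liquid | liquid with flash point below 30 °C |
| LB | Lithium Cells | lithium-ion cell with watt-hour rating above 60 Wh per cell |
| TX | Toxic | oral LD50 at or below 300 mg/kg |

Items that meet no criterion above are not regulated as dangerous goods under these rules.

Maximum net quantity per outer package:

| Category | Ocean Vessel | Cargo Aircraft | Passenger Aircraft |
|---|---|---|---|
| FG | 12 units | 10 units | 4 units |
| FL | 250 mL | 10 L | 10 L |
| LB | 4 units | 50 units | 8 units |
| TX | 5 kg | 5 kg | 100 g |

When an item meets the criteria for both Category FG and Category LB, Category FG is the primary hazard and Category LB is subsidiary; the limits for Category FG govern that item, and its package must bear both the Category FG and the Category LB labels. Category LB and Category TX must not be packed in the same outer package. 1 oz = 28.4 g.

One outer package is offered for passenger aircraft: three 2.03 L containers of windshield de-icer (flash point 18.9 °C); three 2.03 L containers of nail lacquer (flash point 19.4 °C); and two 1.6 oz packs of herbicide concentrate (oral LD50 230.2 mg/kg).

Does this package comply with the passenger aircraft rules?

The windshield de-icer has flash point 18.9 °C, which is < 30 °C, so it is Category FL (Flammable Liquid).
Nail lacquer: flash point 19.4 °C < 30 °C → Category FL (Flammable Liquid).
Oral LD50 230.2 mg/kg meets the Category TX criterion (Toxic), so the herbicide concentrate is Category TX.
Total Category FL: (three 2.03 L containers = 6.09 L) + (three 2.03 L containers = 6.09 L) = 12.18 L.
That exceeds the Category FL passenger aircraft limit of 10 L.
Category TX quantity: two 1.6 oz packs = 90.88 g.
90.88 g ≤ 100 g (passenger aircraft limit, Category TX) — within limit.
The segregation rule (Category LB with Category TX) does not apply to Category FL with Category TX.

No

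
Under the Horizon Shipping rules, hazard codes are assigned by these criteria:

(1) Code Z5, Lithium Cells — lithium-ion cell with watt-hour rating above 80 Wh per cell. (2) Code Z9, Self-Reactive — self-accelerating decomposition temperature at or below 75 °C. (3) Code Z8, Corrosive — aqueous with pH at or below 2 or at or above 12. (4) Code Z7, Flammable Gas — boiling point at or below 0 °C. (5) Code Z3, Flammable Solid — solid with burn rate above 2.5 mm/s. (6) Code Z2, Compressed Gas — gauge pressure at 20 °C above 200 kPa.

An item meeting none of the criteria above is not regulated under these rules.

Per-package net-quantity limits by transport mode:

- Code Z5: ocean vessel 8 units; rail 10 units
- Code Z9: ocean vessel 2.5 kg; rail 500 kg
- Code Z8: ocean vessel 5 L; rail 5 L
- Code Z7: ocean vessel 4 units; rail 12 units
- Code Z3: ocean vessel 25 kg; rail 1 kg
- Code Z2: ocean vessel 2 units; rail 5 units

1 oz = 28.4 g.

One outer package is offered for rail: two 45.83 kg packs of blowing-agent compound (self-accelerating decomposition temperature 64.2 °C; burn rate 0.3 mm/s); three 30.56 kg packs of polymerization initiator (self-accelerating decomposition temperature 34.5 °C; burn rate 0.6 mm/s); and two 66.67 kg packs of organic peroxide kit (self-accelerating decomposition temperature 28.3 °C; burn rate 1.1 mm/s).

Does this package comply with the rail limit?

Self-accelerating decomposition temperature 64.2 °C meets the Code Z9 criterion (Self-Reactive), so the blowing-agent compound is Code Z9.
Self-accelerating decomposition temperature 34.5 °C meets the Code Z9 criterion (Self-Reactive), so the polymerization initiator is Code Z9.
With self-accelerating decomposition temperature 28.3 °C (≤ 75 °C), the organic peroxide kit falls in Code Z9.
Total Code Z9: (two 45.83 kg packs = 91.66 kg) + (three 30.56 kg packs = 91.68 kg) + (two 66.67 kg packs = 133.34 kg) = 316.68 kg.
316.68 kg is within the rail limit of 500 kg for Code Z9.

Yes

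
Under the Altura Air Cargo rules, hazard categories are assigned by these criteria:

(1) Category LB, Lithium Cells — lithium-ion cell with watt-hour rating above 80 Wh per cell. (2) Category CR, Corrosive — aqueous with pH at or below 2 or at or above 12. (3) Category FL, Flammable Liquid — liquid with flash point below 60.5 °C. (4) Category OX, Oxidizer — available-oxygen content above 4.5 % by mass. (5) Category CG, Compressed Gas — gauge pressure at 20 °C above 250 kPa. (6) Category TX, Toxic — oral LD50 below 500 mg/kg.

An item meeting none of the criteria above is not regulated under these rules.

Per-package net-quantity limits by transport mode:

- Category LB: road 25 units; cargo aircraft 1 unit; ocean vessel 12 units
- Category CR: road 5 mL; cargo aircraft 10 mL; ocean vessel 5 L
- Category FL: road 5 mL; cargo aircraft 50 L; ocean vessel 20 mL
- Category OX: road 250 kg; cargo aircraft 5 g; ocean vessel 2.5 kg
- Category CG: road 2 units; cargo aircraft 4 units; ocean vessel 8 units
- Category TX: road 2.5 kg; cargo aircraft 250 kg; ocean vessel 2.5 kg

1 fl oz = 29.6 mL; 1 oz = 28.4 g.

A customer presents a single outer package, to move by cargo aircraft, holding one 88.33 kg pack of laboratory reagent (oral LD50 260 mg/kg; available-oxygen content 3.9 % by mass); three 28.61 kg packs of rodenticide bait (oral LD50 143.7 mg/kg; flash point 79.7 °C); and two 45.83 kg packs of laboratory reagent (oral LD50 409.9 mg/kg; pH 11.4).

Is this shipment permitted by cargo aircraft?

No

The laboratory reagent has oral LD50 260 mg/kg, which is < 500 mg/kg, so it is Category TX (Toxic).
Rodenticide bait: oral LD50 143.7 mg/kg < 500 mg/kg → Category TX (Toxic).
With oral LD50 409.9 mg/kg (< 500 mg/kg), the laboratory reagent falls in Category TX.
Total Category TX: 88.33 kg + (three 28.61 kg packs = 85.83 kg) + (two 45.83 kg packs = 91.66 kg) = 265.82 kg.
265.82 kg > 250 kg (cargo aircraft limit, Category TX) — over the limit.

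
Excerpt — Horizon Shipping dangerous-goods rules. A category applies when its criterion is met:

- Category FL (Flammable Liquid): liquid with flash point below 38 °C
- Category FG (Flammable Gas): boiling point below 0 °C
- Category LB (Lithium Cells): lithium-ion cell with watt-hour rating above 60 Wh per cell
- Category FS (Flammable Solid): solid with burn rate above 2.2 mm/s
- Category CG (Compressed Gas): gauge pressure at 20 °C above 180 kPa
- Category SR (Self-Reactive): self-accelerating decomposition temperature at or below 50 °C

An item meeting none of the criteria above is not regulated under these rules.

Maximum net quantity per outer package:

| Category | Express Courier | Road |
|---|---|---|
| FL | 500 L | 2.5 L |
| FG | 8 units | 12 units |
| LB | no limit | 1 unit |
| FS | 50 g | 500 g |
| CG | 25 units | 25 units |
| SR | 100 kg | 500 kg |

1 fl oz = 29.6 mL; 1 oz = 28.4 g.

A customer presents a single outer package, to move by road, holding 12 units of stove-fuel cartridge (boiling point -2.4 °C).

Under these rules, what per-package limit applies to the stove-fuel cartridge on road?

Boiling point -2.4 °C meets the Category FG criterion (Flammable Gas), so the stove-fuel cartridge is Category FG.
The road limit for Category FG is 12 units.

12 units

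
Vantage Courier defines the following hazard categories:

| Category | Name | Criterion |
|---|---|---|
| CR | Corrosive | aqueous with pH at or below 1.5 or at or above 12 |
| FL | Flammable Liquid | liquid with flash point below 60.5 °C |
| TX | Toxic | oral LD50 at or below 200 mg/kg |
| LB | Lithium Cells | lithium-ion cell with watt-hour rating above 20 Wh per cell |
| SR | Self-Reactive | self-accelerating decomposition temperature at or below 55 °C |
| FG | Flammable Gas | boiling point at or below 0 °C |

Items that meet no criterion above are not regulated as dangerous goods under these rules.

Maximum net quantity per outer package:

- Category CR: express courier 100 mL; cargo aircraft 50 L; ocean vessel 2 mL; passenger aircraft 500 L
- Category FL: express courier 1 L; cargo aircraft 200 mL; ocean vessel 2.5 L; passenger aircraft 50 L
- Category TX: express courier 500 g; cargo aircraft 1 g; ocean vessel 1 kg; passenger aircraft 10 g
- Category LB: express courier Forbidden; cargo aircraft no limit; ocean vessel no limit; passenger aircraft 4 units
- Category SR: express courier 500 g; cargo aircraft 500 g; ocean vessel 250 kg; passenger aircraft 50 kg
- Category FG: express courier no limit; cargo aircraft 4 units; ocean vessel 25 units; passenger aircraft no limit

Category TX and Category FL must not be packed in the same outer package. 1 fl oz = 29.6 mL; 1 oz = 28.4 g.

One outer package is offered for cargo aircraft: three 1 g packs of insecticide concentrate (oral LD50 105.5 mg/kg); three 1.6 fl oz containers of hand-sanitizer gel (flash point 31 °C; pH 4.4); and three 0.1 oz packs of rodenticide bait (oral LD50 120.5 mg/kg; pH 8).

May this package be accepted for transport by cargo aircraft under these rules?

No

Insecticide concentrate: oral LD50 105.5 mg/kg ≤ 200 mg/kg → Category TX (Toxic).
Hand-sanitizer gel: flash point 31 °C < 60.5 °C → Category FL (Flammable Liquid).
Oral LD50 120.5 mg/kg meets the Category TX criterion (Toxic), so the rodenticide bait is Category TX.
Total Category TX: (three 1 g packs = 3 g) + (three 0.1 oz packs = 8.52 g) = 11.52 g.
That exceeds the Category TX cargo aircraft limit of 1 g.
Category FL quantity: three 1.6 fl oz containers = 142.08 mL.
142.08 mL ≤ 200 mL (cargo aircraft limit, Category FL) — within limit.
Category TX and Category FL may not share an outer package.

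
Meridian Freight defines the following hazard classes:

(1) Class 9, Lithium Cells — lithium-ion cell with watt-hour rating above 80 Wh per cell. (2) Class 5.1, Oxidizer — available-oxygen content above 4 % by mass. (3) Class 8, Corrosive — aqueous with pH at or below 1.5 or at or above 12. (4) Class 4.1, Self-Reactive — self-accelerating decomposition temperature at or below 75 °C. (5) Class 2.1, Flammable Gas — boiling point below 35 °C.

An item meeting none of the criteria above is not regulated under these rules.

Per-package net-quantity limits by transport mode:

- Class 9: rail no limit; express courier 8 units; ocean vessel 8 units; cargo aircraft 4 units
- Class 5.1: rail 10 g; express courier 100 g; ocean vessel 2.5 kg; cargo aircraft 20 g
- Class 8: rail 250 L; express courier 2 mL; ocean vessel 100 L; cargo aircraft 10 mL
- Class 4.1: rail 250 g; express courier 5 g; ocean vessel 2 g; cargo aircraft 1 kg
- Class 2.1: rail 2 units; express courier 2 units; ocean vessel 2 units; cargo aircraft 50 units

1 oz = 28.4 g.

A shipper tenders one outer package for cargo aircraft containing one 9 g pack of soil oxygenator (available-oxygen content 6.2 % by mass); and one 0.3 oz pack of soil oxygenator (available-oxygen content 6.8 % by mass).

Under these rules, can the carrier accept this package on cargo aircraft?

Soil oxygenator: available-oxygen content 6.2 % by mass > 4 % by mass → Class 5.1 (Oxidizer).
With available-oxygen content 6.8 % by mass (> 4 % by mass), the soil oxygenator falls in Class 5.1.
Total Class 5.1: 9 g + (one 0.3 oz pack = 8.52 g) = 17.52 g.
That is within the Class 5.1 cargo aircraft limit of 20 g.

Yes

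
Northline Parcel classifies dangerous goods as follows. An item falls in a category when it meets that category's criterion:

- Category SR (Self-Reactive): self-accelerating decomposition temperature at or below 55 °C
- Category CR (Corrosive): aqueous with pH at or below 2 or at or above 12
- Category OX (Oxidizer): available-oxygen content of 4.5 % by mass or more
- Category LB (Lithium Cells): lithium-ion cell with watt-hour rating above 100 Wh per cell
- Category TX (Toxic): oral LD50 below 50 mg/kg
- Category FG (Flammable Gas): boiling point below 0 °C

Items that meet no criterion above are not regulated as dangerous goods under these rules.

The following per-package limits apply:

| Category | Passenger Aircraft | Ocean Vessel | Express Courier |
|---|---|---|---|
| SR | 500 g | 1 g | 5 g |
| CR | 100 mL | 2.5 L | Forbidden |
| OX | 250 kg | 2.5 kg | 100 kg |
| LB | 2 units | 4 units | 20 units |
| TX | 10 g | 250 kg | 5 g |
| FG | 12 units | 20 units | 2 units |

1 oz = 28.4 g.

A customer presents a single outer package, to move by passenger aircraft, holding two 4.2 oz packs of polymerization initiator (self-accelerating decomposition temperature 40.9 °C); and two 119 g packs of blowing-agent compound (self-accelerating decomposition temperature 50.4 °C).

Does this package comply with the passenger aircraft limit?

Yes

With self-accelerating decomposition temperature 40.9 °C (≤ 55 °C), the polymerization initiator falls in Category SR.
With self-accelerating decomposition temperature 50.4 °C (≤ 55 °C), the blowing-agent compound falls in Category SR.
Total Category SR: (two 4.2 oz packs = 238.56 g) + (two 119 g packs = 238 g) = 476.56 g.
476.56 g ≤ 500 g (passenger aircraft limit, Category SR) — within limit.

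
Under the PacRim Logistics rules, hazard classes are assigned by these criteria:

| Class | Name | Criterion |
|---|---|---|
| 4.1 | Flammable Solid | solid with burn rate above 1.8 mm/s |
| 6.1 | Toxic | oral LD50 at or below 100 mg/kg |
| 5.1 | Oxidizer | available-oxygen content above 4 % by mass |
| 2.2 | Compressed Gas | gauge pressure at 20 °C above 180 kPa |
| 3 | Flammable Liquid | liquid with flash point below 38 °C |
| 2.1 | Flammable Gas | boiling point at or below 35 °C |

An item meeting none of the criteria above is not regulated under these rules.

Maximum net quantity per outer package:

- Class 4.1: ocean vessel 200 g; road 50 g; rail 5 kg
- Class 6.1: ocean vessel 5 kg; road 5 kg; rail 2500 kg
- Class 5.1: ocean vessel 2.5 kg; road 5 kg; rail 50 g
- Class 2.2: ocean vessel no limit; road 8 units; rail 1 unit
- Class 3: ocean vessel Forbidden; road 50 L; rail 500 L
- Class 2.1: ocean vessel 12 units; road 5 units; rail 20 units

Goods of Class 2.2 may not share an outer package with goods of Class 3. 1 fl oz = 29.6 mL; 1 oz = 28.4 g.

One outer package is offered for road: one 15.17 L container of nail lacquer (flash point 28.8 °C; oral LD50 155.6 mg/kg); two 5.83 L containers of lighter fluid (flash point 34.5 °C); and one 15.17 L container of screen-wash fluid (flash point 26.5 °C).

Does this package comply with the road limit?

Yes

Flash point 28.8 °C meets the Class 3 criterion (Flammable Liquid), so the nail lacquer is Class 3.
With flash point 34.5 °C (< 38 °C), the lighter fluid falls in Class 3.
Flash point 26.5 °C meets the Class 3 criterion (Flammable Liquid), so the screen-wash fluid is Class 3.
Class 3 net quantity: 15.17 L + (two 5.83 L containers = 11.66 L) + 15.17 L = 42 L.
42 L ≤ 50 L (road limit, Class 3) — within limit.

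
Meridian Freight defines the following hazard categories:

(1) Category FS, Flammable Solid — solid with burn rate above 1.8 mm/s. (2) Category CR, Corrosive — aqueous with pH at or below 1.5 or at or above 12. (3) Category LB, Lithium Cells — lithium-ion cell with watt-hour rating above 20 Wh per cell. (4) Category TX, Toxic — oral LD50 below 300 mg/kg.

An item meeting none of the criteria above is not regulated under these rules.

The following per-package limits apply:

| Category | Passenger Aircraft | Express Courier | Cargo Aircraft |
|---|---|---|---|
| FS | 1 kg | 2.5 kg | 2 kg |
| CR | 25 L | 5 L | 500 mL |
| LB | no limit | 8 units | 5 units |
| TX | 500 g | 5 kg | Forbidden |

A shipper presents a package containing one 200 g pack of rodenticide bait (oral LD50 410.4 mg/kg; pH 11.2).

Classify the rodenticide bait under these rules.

Not regulated

pH 11.2 is between 1.5 and 12, so Category CR does not apply.
oral LD50 410.4 mg/kg is not below 300 mg/kg, so Category TX does not apply.
No criterion is met, so the item is not regulated.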